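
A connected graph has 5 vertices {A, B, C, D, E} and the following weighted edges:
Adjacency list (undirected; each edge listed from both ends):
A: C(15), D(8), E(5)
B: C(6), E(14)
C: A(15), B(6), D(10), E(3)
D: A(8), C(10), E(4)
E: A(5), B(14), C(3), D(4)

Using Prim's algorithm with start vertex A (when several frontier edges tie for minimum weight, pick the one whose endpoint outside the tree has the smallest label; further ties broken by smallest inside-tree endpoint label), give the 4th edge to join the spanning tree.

Grow the tree from A using Prim:
Step 1: frontier [A–E 5, A–D 8, A–C 15] → take A–E (5); add E.
Step 2: frontier [A–D 8, A–C 15, C–E 3, D–E 4, B–E 14] → take C–E (3); add C.
Step 3: frontier [A–D 8, B–C 6, C–D 10, D–E 4, B–E 14] → take D–E (4); add D.
Step 4: frontier [B–C 6, B–E 14] → take B–C (6); add B.
The 4th edge added is B–C.

B-C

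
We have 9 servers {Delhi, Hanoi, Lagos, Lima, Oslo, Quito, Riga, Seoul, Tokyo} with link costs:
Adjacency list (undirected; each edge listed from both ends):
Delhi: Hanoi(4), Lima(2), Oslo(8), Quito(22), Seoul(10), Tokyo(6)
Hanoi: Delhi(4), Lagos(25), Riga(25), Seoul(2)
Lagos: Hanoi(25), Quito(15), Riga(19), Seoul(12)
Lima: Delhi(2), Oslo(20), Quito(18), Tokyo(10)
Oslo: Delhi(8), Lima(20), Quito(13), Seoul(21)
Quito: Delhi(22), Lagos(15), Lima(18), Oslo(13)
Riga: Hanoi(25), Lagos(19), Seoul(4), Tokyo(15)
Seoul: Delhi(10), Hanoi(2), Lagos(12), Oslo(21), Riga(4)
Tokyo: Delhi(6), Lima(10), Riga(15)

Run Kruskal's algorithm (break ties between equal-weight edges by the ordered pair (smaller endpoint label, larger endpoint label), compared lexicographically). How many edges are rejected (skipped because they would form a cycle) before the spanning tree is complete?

Sort edges by weight, then run Kruskal:
Delhi–Lima (2): add — endpoints in different components.
Hanoi–Seoul (2): add — endpoints in different components.
Delhi–Hanoi (4): add — endpoints in different components.
Riga–Seoul (4): add — endpoints in different components.
Delhi–Tokyo (6): add — endpoints in different components.
Delhi–Oslo (8): add — endpoints in different components.
Delhi–Seoul (10): skip — Seoul and Delhi already connected.
Lima–Tokyo (10): skip — Lima and Tokyo already connected.
Lagos–Seoul (12): add — endpoints in different components.
Oslo–Quito (13): add — endpoints in different components.
Edges rejected before the tree was complete: 2.

2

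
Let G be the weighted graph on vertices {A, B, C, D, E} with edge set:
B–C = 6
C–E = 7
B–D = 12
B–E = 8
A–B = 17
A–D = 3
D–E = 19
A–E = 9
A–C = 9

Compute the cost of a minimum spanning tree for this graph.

Kruskal's algorithm — process edges by increasing weight (ties by edge label):
A–D (3): add. Components now {A,D} {B} {C} {E}
B–C (6): add. Components now {A,D} {B,C} {E}
C–E (7): add. Components now {A,D} {B,C,E}
B–E (8): skip — B and E already connected.
A–C (9): add. Components now {A,B,C,D,E}
MST edges: A–D, B–C, C–E, A–C; total weight 3+6+7+9 = 25.

25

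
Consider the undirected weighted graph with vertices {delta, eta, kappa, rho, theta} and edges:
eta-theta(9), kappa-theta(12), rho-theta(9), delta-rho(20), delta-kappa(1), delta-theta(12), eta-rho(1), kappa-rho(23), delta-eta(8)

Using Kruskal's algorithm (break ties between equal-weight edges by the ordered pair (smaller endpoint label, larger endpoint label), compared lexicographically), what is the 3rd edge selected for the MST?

delta-eta

Kruskal: consider edges lightest-first.
delta-kappa (1): add. Components now {theta} {eta} {delta,kappa} {rho}
eta-rho (1): add. Components now {theta} {eta,rho} {delta,kappa}
delta-eta (8): add. Components now {theta} {delta,eta,kappa,rho}
eta-theta (9): add. Components now {delta,eta,kappa,rho,theta}
The 3rd edge added is delta-eta.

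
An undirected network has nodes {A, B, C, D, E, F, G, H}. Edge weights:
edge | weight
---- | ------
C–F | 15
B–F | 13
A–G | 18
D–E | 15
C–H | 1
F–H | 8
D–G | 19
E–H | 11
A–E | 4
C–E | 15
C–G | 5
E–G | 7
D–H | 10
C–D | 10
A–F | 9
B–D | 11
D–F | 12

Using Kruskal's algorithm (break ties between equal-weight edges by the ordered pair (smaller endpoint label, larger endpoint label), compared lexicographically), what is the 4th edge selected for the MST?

Kruskal's algorithm — process edges by increasing weight (ties by edge label):
C–H (1): add — endpoints in different components.
A–E (4): add — endpoints in different components.
C–G (5): add — endpoints in different components.
E–G (7): add — endpoints in different components.
F–H (8): add — endpoints in different components.
A–F (9): skip — A and F already connected.
C–D (10): add — endpoints in different components.
D–H (10): skip — D and H already connected.
B–D (11): add — endpoints in different components.
The 4th edge added is E–G.

E-G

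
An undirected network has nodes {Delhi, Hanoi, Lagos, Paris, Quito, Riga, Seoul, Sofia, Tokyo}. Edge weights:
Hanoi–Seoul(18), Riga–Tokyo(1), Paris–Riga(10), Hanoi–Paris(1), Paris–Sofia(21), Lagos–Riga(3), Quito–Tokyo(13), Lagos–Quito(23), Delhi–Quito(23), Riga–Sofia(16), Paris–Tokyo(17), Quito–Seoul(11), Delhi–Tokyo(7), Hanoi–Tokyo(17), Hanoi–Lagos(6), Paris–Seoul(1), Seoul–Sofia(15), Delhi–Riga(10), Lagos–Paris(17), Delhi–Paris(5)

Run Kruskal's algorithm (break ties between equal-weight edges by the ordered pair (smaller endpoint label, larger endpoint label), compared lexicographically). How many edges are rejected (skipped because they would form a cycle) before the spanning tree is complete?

Kruskal: consider edges lightest-first.
Hanoi–Paris (1): add — endpoints in different components.
Paris–Seoul (1): add — endpoints in different components.
Riga–Tokyo (1): add — endpoints in different components.
Lagos–Riga (3): add — endpoints in different components.
Delhi–Paris (5): add — endpoints in different components.
Hanoi–Lagos (6): add — endpoints in different components.
Delhi–Tokyo (7): skip — Delhi and Tokyo already connected.
Delhi–Riga (10): skip — Delhi and Riga already connected.
Paris–Riga (10): skip — Paris and Riga already connected.
Quito–Seoul (11): add — endpoints in different components.
Quito–Tokyo (13): skip — Quito and Tokyo already connected.
Seoul–Sofia (15): add — endpoints in different components.
Edges rejected before the tree was complete: 4.

4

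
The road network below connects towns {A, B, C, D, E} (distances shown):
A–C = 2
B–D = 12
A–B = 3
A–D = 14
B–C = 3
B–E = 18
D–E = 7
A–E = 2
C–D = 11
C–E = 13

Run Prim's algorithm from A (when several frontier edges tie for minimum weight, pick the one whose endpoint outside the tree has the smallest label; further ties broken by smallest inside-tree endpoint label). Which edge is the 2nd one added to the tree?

Prim's algorithm from A:
Step 1: cheapest edge leaving the tree is A–C (2); add C.
Step 2: cheapest edge leaving the tree is A–E (2); add E.
Step 3: cheapest edge leaving the tree is A–B (3); add B.
Step 4: cheapest edge leaving the tree is D–E (7); add D.
The 2nd edge added is A–E.

A-E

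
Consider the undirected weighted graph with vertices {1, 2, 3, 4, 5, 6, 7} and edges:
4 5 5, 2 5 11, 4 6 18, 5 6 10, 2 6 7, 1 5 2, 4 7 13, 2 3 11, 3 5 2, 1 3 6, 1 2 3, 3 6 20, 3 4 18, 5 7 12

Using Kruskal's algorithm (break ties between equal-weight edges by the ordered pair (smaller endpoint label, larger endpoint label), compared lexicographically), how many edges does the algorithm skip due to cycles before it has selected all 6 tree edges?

Kruskal's algorithm — process edges by increasing weight (ties by edge label):
1 5 (2): add — endpoints in different components.
3 5 (2): add — endpoints in different components.
1 2 (3): add — endpoints in different components.
4 5 (5): add — endpoints in different components.
1 3 (6): skip — 1 and 3 already connected.
2 6 (7): add — endpoints in different components.
5 6 (10): skip — 5 and 6 already connected.
2 3 (11): skip — 2 and 3 already connected.
2 5 (11): skip — 2 and 5 already connected.
5 7 (12): add — endpoints in different components.
Edges rejected before the tree was complete: 4.

4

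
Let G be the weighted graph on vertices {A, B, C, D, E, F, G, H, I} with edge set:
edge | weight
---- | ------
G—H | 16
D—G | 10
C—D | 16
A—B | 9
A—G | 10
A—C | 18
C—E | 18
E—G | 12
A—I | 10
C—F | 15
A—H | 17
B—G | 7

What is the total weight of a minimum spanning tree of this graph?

Prim, starting at E.
Step 1: frontier [E—G 12, C—E 18] → take E—G (12); add G.
Step 2: frontier [C—E 18, B—G 7, A—G 10, D—G 10, G—H 16] → take B—G (7); add B.
Step 3: frontier [A—B 9, C—E 18, A—G 10, D—G 10, G—H 16] → take A—B (9); add A.
Step 4: frontier [A—I 10, A—H 17, A—C 18, C—E 18, D—G 10, G—H 16] → take D—G (10); add D.
Step 5: frontier [A—I 10, A—H 17, A—C 18, C—D 16, C—E 18, G—H 16] → take A—I (10); add I.
Step 6: frontier [A—H 17, A—C 18, C—D 16, C—E 18, G—H 16] → take C—D (16); add C.
Step 7: frontier [A—H 17, C—F 15, G—H 16] → take C—F (15); add F.
Step 8: frontier [A—H 17, G—H 16] → take G—H (16); add H.
MST edges: E—G, B—G, A—B, D—G, A—I, C—D, C—F, G—H; total weight 12+7+9+10+10+16+15+16 = 95.

95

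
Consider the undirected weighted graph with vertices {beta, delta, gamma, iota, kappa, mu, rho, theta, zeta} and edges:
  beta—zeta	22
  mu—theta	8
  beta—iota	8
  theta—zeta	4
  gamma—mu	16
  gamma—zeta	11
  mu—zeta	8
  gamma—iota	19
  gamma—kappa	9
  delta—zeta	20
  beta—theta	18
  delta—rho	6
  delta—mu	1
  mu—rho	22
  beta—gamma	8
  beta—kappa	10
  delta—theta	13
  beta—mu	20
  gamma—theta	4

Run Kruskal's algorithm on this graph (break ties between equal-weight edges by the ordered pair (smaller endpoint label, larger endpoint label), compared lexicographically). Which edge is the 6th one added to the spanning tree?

beta-iota

Kruskal: consider edges lightest-first.
delta—mu (1): add — endpoints in different components.
gamma—theta (4): add — endpoints in different components.
theta—zeta (4): add — endpoints in different components.
delta—rho (6): add — endpoints in different components.
beta—gamma (8): add — endpoints in different components.
beta—iota (8): add — endpoints in different components.
mu—theta (8): add — endpoints in different components.
mu—zeta (8): skip — zeta and mu already connected.
gamma—kappa (9): add — endpoints in different components.
The 6th edge added is beta—iota.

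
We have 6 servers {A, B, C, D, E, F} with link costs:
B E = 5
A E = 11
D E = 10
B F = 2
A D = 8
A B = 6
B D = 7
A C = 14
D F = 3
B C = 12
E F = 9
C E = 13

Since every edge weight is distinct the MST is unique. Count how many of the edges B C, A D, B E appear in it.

2

Sort edges by weight, then run Kruskal:
B F (2): add. Components now {A} {B,F} {C} {D} {E}
D F (3): add. Components now {A} {B,D,F} {C} {E}
B E (5): add. Components now {A} {B,D,E,F} {C}
A B (6): add. Components now {A,B,D,E,F} {C}
B D (7): skip — B and D already connected.
A D (8): skip — A and D already connected.
E F (9): skip — E and F already connected.
D E (10): skip — D and E already connected.
A E (11): skip — A and E already connected.
B C (12): add. Components now {A,B,C,D,E,F}
MST edge set: {B F, D F, B E, A B, B C}.
Of the listed edges, {B C, B E} are in the MST → 2.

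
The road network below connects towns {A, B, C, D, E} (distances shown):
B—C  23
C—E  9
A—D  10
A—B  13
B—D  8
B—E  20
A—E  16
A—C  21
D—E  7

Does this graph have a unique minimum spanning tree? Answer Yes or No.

Yes

Kruskal: consider edges lightest-first.
D—E (7): add. Components now {A} {B} {C} {D,E}
B—D (8): add. Components now {A} {B,D,E} {C}
C—E (9): add. Components now {A} {B,C,D,E}
A—D (10): add. Components now {A,B,C,D,E}
Every non-tree edge has weight strictly greater than the heaviest edge on the tree path between its endpoints, so the MST is unique.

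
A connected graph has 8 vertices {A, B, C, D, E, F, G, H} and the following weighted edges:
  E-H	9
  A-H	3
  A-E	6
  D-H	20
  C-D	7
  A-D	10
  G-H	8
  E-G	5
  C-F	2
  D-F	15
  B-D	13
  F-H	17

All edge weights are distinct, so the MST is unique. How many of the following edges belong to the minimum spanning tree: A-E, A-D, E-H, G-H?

Kruskal: consider edges lightest-first.
C-F (2): add — endpoints in different components.
A-H (3): add — endpoints in different components.
E-G (5): add — endpoints in different components.
A-E (6): add — endpoints in different components.
C-D (7): add — endpoints in different components.
G-H (8): skip — G and H already connected.
E-H (9): skip — E and H already connected.
A-D (10): add — endpoints in different components.
B-D (13): add — endpoints in different components.
MST edge set: {C-F, A-H, E-G, A-E, C-D, A-D, B-D}.
Of the listed edges, {A-E, A-D} are in the MST → 2.

2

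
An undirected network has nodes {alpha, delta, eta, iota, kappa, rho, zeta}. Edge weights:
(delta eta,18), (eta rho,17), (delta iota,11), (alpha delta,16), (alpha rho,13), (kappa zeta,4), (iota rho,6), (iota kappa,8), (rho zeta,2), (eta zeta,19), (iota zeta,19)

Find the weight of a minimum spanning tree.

Grow the tree from delta using Prim:
Step 1: frontier [delta iota 11, alpha delta 16, delta eta 18] → take delta iota (11); add iota.
Step 2: frontier [alpha delta 16, delta eta 18, iota rho 6, iota kappa 8, iota zeta 19] → take iota rho (6); add rho.
Step 3: frontier [alpha delta 16, delta eta 18, iota kappa 8, iota zeta 19, rho zeta 2, alpha rho 13, eta rho 17] → take rho zeta (2); add zeta.
Step 4: frontier [alpha delta 16, delta eta 18, iota kappa 8, alpha rho 13, eta rho 17, kappa zeta 4, eta zeta 19] → take kappa zeta (4); add kappa.
Step 5: frontier [alpha delta 16, delta eta 18, alpha rho 13, eta rho 17, eta zeta 19] → take alpha rho (13); add alpha.
Step 6: frontier [delta eta 18, eta rho 17, eta zeta 19] → take eta rho (17); add eta.
MST edges: delta iota, iota rho, rho zeta, kappa zeta, alpha rho, eta rho; total weight 11+6+2+4+13+17 = 53.

53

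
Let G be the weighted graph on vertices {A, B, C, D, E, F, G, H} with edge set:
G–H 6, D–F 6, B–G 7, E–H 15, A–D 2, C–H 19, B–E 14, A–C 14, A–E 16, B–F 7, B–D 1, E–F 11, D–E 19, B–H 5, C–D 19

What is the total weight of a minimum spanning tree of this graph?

45

Sort edges by weight, then run Kruskal:
B–D (1): add — endpoints in different components.
A–D (2): add — endpoints in different components.
B–H (5): add — endpoints in different components.
D–F (6): add — endpoints in different components.
G–H (6): add — endpoints in different components.
B–F (7): skip — B and F already connected.
B–G (7): skip — B and G already connected.
E–F (11): add — endpoints in different components.
A–C (14): add — endpoints in different components.
MST edges: B–D, A–D, B–H, D–F, G–H, E–F, A–C; total weight 1+2+5+6+6+11+14 = 45.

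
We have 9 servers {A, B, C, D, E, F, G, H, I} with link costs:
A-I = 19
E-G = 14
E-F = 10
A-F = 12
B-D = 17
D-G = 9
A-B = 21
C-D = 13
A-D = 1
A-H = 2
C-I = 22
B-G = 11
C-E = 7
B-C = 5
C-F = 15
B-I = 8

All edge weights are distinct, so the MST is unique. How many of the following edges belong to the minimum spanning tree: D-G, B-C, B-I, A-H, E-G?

Kruskal's algorithm — process edges by increasing weight (ties by edge label):
A-D (1): add — endpoints in different components.
A-H (2): add — endpoints in different components.
B-C (5): add — endpoints in different components.
C-E (7): add — endpoints in different components.
B-I (8): add — endpoints in different components.
D-G (9): add — endpoints in different components.
E-F (10): add — endpoints in different components.
B-G (11): add — endpoints in different components.
MST edge set: {A-D, A-H, B-C, C-E, B-I, D-G, E-F, B-G}.
Of the listed edges, {D-G, B-C, B-I, A-H} are in the MST → 4.

4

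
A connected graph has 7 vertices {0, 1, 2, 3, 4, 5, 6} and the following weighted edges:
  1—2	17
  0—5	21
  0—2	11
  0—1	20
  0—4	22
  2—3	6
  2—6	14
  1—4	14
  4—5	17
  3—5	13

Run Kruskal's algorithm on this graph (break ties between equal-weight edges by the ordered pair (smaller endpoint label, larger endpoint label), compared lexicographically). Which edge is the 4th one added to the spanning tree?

1-4

Kruskal's algorithm — process edges by increasing weight (ties by edge label):
2—3 (6): add. Components now {0} {1} {2,3} {4} {5} {6}
0—2 (11): add. Components now {0,2,3} {1} {4} {5} {6}
3—5 (13): add. Components now {0,2,3,5} {1} {4} {6}
1—4 (14): add. Components now {0,2,3,5} {1,4} {6}
2—6 (14): add. Components now {0,2,3,5,6} {1,4}
1—2 (17): add. Components now {0,1,2,3,4,5,6}
The 4th edge added is 1—4.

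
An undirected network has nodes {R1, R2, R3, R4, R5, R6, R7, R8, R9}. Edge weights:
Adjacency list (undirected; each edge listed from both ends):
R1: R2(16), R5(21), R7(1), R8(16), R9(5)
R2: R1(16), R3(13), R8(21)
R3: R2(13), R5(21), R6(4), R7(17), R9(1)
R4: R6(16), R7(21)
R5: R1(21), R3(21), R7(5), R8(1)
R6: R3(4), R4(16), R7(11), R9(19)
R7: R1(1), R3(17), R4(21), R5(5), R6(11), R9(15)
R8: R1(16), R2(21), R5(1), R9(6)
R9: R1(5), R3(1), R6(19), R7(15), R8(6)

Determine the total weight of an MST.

46

Grow the tree from R6 using Prim:
Step 1: cheapest edge leaving the tree is R3–R6 (4); add R3.
Step 2: cheapest edge leaving the tree is R3–R9 (1); add R9.
Step 3: cheapest edge leaving the tree is R1–R9 (5); add R1.
Step 4: cheapest edge leaving the tree is R1–R7 (1); add R7.
Step 5: cheapest edge leaving the tree is R5–R7 (5); add R5.
Step 6: cheapest edge leaving the tree is R5–R8 (1); add R8.
Step 7: cheapest edge leaving the tree is R2–R3 (13); add R2.
Step 8: cheapest edge leaving the tree is R4–R6 (16); add R4.
MST edges: R3–R6, R3–R9, R1–R9, R1–R7, R5–R7, R5–R8, R2–R3, R4–R6; total weight 4+1+5+1+5+1+13+16 = 46.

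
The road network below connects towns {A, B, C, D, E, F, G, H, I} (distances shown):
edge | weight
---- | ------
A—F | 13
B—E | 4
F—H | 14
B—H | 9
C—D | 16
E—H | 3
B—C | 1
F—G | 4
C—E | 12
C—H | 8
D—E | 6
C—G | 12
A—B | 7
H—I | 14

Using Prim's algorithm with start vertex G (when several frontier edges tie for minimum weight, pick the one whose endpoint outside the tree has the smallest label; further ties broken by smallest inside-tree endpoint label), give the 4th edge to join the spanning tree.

Grow the tree from G using Prim:
Step 1: cheapest edge leaving the tree is F—G (4); add F.
Step 2: cheapest edge leaving the tree is C—G (12); add C.
Step 3: cheapest edge leaving the tree is B—C (1); add B.
Step 4: cheapest edge leaving the tree is B—E (4); add E.
Step 5: cheapest edge leaving the tree is E—H (3); add H.
Step 6: cheapest edge leaving the tree is D—E (6); add D.
Step 7: cheapest edge leaving the tree is A—B (7); add A.
Step 8: cheapest edge leaving the tree is H—I (14); add I.
The 4th edge added is B—E.

B-E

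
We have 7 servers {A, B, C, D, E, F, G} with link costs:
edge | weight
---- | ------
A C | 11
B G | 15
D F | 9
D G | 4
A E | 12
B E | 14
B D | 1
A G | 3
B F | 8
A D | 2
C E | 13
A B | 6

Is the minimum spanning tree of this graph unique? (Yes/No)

Yes

Sort edges by weight, then run Kruskal:
B D (1): add. Components now {A} {B,D} {C} {E} {F} {G}
A D (2): add. Components now {A,B,D} {C} {E} {F} {G}
A G (3): add. Components now {A,B,D,G} {C} {E} {F}
D G (4): skip — D and G already connected.
A B (6): skip — A and B already connected.
B F (8): add. Components now {A,B,D,F,G} {C} {E}
D F (9): skip — D and F already connected.
A C (11): add. Components now {A,B,C,D,F,G} {E}
A E (12): add. Components now {A,B,C,D,E,F,G}
Every non-tree edge has weight strictly greater than the heaviest edge on the tree path between its endpoints, so the MST is unique.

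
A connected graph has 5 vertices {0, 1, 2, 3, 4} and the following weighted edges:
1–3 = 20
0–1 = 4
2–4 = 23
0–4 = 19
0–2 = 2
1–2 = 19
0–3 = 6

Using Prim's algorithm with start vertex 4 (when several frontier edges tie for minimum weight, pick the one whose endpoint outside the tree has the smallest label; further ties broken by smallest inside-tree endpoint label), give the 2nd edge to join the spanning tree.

Grow the tree from 4 using Prim:
Step 1: frontier [0–4 19, 2–4 23] → take 0–4 (19); add 0.
Step 2: frontier [0–2 2, 0–1 4, 0–3 6, 2–4 23] → take 0–2 (2); add 2.
Step 3: frontier [0–1 4, 0–3 6, 1–2 19] → take 0–1 (4); add 1.
Step 4: frontier [0–3 6, 1–3 20] → take 0–3 (6); add 3.
The 2nd edge added is 0–2.

0-2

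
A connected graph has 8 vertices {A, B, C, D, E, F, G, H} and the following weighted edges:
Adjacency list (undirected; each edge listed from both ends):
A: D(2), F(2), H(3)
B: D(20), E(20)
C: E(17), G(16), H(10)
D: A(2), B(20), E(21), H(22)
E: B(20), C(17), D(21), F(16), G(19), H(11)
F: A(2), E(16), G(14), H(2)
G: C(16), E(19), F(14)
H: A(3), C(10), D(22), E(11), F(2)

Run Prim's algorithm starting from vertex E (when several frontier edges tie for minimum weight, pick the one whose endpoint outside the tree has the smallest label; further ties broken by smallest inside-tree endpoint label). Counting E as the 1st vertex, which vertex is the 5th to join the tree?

Grow the tree from E using Prim:
Step 1: cheapest edge leaving the tree is E H (11); add H.
Step 2: cheapest edge leaving the tree is F H (2); add F.
Step 3: cheapest edge leaving the tree is A F (2); add A.
Step 4: cheapest edge leaving the tree is A D (2); add D.
Step 5: cheapest edge leaving the tree is C H (10); add C.
Step 6: cheapest edge leaving the tree is F G (14); add G.
Step 7: cheapest edge leaving the tree is B D (20); add B.
Vertex order: E, H, F, A, D, C, G, B. The 5th vertex is D.

D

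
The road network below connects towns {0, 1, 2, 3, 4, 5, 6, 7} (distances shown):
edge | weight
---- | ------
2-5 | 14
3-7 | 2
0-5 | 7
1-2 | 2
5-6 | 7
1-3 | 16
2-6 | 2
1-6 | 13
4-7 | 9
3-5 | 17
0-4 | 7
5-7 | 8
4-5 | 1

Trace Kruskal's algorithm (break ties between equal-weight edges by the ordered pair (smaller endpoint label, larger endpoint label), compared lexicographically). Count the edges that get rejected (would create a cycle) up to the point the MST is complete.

Kruskal: consider edges lightest-first.
4-5 (1): add — endpoints in different components.
1-2 (2): add — endpoints in different components.
2-6 (2): add — endpoints in different components.
3-7 (2): add — endpoints in different components.
0-4 (7): add — endpoints in different components.
0-5 (7): skip — 0 and 5 already connected.
5-6 (7): add — endpoints in different components.
5-7 (8): add — endpoints in different components.
Edges rejected before the tree was complete: 1.

1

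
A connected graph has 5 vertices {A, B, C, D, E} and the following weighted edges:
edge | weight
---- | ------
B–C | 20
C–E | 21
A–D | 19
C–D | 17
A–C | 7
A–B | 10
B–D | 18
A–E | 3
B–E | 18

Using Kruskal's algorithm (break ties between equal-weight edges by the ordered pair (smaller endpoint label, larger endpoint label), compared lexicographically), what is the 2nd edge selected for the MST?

Sort edges by weight, then run Kruskal:
A–E (3): add — endpoints in different components.
A–C (7): add — endpoints in different components.
A–B (10): add — endpoints in different components.
C–D (17): add — endpoints in different components.
The 2nd edge added is A–C.

A-C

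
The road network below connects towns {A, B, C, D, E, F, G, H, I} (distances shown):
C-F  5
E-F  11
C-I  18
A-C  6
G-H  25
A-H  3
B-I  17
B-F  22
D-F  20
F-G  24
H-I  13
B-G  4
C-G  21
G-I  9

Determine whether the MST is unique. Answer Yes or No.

Kruskal: consider edges lightest-first.
A-H (3): add — endpoints in different components.
B-G (4): add — endpoints in different components.
C-F (5): add — endpoints in different components.
A-C (6): add — endpoints in different components.
G-I (9): add — endpoints in different components.
E-F (11): add — endpoints in different components.
H-I (13): add — endpoints in different components.
B-I (17): skip — B and I already connected.
C-I (18): skip — C and I already connected.
D-F (20): add — endpoints in different components.
Every non-tree edge has weight strictly greater than the heaviest edge on the tree path between its endpoints, so the MST is unique.

Yes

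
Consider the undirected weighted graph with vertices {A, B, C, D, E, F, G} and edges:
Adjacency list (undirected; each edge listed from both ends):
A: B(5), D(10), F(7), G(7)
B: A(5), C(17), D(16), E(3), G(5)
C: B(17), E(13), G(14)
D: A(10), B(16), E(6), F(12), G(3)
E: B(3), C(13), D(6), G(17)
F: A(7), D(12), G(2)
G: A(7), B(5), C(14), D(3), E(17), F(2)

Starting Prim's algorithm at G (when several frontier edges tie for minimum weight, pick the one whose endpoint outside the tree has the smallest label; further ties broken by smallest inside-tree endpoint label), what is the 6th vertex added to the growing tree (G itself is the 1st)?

A

Grow the tree from G using Prim:
Step 1: cheapest edge leaving the tree is F—G (2); add F.
Step 2: cheapest edge leaving the tree is D—G (3); add D.
Step 3: cheapest edge leaving the tree is B—G (5); add B.
Step 4: cheapest edge leaving the tree is B—E (3); add E.
Step 5: cheapest edge leaving the tree is A—B (5); add A.
Step 6: cheapest edge leaving the tree is C—E (13); add C.
Vertex order: G, F, D, B, E, A, C. The 6th vertex is A.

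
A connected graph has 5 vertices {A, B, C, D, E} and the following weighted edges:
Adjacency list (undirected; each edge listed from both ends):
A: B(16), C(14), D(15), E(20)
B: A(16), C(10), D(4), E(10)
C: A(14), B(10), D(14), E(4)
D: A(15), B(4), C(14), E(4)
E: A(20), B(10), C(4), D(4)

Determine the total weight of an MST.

26

Sort edges by weight, then run Kruskal:
B—D (4): add — endpoints in different components.
C—E (4): add — endpoints in different components.
D—E (4): add — endpoints in different components.
B—C (10): skip — B and C already connected.
B—E (10): skip — B and E already connected.
A—C (14): add — endpoints in different components.
MST edges: B—D, C—E, D—E, A—C; total weight 4+4+4+14 = 26.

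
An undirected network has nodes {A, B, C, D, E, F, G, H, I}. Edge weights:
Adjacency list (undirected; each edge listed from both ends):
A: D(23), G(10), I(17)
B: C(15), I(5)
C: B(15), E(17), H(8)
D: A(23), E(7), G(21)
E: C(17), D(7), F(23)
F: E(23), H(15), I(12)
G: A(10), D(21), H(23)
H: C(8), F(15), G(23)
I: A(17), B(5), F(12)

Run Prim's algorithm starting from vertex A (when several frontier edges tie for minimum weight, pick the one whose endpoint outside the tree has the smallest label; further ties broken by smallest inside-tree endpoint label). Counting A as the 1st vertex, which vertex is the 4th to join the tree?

B

Prim's algorithm from A:
Step 1: frontier [A-G 10, A-I 17, A-D 23] → take A-G (10); add G.
Step 2: frontier [A-I 17, A-D 23, D-G 21, G-H 23] → take A-I (17); add I.
Step 3: frontier [A-D 23, D-G 21, G-H 23, B-I 5, F-I 12] → take B-I (5); add B.
Step 4: frontier [A-D 23, B-C 15, D-G 21, G-H 23, F-I 12] → take F-I (12); add F.
Step 5: frontier [A-D 23, B-C 15, F-H 15, E-F 23, D-G 21, G-H 23] → take B-C (15); add C.
Step 6: frontier [A-D 23, C-H 8, C-E 17, F-H 15, E-F 23, D-G 21, G-H 23] → take C-H (8); add H.
Step 7: frontier [A-D 23, C-E 17, E-F 23, D-G 21] → take C-E (17); add E.
Step 8: frontier [A-D 23, D-E 7, D-G 21] → take D-E (7); add D.
Vertex order: A, G, I, B, F, C, H, E, D. The 4th vertex is B.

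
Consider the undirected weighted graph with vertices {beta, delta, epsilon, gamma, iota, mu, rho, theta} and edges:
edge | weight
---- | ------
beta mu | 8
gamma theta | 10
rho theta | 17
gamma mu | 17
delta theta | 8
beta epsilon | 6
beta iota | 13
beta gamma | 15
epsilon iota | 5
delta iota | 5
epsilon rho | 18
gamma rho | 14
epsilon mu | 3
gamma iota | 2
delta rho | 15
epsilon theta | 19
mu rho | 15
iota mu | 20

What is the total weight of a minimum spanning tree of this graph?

Prim, starting at delta.
Step 1: cheapest edge leaving the tree is delta iota (5); add iota.
Step 2: cheapest edge leaving the tree is gamma iota (2); add gamma.
Step 3: cheapest edge leaving the tree is epsilon iota (5); add epsilon.
Step 4: cheapest edge leaving the tree is epsilon mu (3); add mu.
Step 5: cheapest edge leaving the tree is beta epsilon (6); add beta.
Step 6: cheapest edge leaving the tree is delta theta (8); add theta.
Step 7: cheapest edge leaving the tree is gamma rho (14); add rho.
MST edges: delta iota, gamma iota, epsilon iota, epsilon mu, beta epsilon, delta theta, gamma rho; total weight 5+2+5+3+6+8+14 = 43.

43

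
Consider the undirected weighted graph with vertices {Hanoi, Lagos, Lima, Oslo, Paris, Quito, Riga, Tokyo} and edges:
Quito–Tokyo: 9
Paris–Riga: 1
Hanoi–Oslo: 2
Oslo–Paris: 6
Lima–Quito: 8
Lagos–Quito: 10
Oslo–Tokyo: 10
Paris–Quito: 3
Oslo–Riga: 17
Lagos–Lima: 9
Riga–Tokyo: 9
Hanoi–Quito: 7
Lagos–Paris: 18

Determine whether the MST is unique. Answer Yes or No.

No

Sort edges by weight, then run Kruskal:
Paris–Riga (1): add — endpoints in different components.
Hanoi–Oslo (2): add — endpoints in different components.
Paris–Quito (3): add — endpoints in different components.
Oslo–Paris (6): add — endpoints in different components.
Hanoi–Quito (7): skip — Hanoi and Quito already connected.
Lima–Quito (8): add — endpoints in different components.
Lagos–Lima (9): add — endpoints in different components.
Quito–Tokyo (9): add — endpoints in different components.
Non-tree edge Riga–Tokyo has weight 9, equal to the heaviest edge on its tree cycle — swapping gives another MST of the same weight. Not unique.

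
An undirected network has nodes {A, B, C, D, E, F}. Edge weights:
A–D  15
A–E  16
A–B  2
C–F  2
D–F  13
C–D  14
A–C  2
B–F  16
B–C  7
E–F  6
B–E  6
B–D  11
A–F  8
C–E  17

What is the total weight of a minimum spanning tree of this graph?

Prim's algorithm from F:
Step 1: cheapest edge leaving the tree is C–F (2); add C.
Step 2: cheapest edge leaving the tree is A–C (2); add A.
Step 3: cheapest edge leaving the tree is A–B (2); add B.
Step 4: cheapest edge leaving the tree is B–E (6); add E.
Step 5: cheapest edge leaving the tree is B–D (11); add D.
MST edges: C–F, A–C, A–B, B–E, B–D; total weight 2+2+2+6+11 = 23.

23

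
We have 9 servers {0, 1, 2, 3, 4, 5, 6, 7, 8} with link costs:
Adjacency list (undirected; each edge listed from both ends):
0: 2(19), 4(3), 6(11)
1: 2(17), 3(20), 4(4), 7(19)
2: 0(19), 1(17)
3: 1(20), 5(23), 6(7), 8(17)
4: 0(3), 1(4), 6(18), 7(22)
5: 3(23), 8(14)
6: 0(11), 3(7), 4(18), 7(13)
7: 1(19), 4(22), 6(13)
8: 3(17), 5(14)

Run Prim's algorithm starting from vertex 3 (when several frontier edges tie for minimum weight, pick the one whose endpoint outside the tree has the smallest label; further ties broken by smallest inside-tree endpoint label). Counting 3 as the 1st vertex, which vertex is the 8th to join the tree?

Prim, starting at 3.
Step 1: frontier [3-6 7, 3-8 17, 1-3 20, 3-5 23] → take 3-6 (7); add 6.
Step 2: frontier [3-8 17, 1-3 20, 3-5 23, 0-6 11, 6-7 13, 4-6 18] → take 0-6 (11); add 0.
Step 3: frontier [0-4 3, 0-2 19, 3-8 17, 1-3 20, 3-5 23, 6-7 13, 4-6 18] → take 0-4 (3); add 4.
Step 4: frontier [0-2 19, 3-8 17, 1-3 20, 3-5 23, 1-4 4, 4-7 22, 6-7 13] → take 1-4 (4); add 1.
Step 5: frontier [0-2 19, 1-2 17, 1-7 19, 3-8 17, 3-5 23, 4-7 22, 6-7 13] → take 6-7 (13); add 7.
Step 6: frontier [0-2 19, 1-2 17, 3-8 17, 3-5 23] → take 1-2 (17); add 2.
Step 7: frontier [3-8 17, 3-5 23] → take 3-8 (17); add 8.
Step 8: frontier [3-5 23, 5-8 14] → take 5-8 (14); add 5.
Vertex order: 3, 6, 0, 4, 1, 7, 2, 8, 5. The 8th vertex is 8.

8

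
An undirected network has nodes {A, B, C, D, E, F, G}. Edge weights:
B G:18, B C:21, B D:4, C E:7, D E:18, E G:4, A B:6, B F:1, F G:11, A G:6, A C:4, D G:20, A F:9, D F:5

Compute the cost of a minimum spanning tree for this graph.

25

Prim's algorithm from C:
Step 1: frontier [A C 4, C E 7, B C 21] → take A C (4); add A.
Step 2: frontier [A B 6, A G 6, A F 9, C E 7, B C 21] → take A B (6); add B.
Step 3: frontier [A G 6, A F 9, B F 1, B D 4, B G 18, C E 7] → take B F (1); add F.
Step 4: frontier [A G 6, B D 4, B G 18, C E 7, D F 5, F G 11] → take B D (4); add D.
Step 5: frontier [A G 6, B G 18, C E 7, D E 18, D G 20, F G 11] → take A G (6); add G.
Step 6: frontier [C E 7, D E 18, E G 4] → take E G (4); add E.
MST edges: A C, A B, B F, B D, A G, E G; total weight 4+6+1+4+6+4 = 25.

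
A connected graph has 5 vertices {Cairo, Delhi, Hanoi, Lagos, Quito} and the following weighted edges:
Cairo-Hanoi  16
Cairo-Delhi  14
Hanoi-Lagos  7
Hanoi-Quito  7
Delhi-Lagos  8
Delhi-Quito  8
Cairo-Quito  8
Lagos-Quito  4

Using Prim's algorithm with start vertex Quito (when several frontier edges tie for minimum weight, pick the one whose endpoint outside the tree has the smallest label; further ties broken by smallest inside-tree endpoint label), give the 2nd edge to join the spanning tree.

Grow the tree from Quito using Prim:
Step 1: cheapest edge leaving the tree is Lagos-Quito (4); add Lagos.
Step 2: cheapest edge leaving the tree is Hanoi-Lagos (7); add Hanoi.
Step 3: cheapest edge leaving the tree is Cairo-Quito (8); add Cairo.
Step 4: cheapest edge leaving the tree is Delhi-Lagos (8); add Delhi.
The 2nd edge added is Hanoi-Lagos.

Hanoi-Lagos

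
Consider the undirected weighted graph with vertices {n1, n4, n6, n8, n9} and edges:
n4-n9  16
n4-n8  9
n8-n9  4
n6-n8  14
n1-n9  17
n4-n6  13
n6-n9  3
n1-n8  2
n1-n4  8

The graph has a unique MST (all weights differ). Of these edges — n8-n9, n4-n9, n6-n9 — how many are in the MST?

2

Kruskal's algorithm — process edges by increasing weight (ties by edge label):
n1-n8 (2): add — endpoints in different components.
n6-n9 (3): add — endpoints in different components.
n8-n9 (4): add — endpoints in different components.
n1-n4 (8): add — endpoints in different components.
MST edge set: {n1-n8, n6-n9, n8-n9, n1-n4}.
Of the listed edges, {n8-n9, n6-n9} are in the MST → 2.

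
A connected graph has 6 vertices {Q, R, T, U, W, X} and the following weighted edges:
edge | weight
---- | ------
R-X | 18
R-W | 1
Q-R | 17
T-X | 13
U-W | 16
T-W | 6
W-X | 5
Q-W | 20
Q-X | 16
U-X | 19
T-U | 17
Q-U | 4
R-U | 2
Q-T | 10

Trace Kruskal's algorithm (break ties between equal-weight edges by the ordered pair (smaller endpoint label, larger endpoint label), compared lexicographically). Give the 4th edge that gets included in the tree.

W-X

Kruskal's algorithm — process edges by increasing weight (ties by edge label):
R-W (1): add. Components now {T} {X} {R,W} {U} {Q}
R-U (2): add. Components now {T} {X} {R,U,W} {Q}
Q-U (4): add. Components now {T} {X} {Q,R,U,W}
W-X (5): add. Components now {T} {Q,R,U,W,X}
T-W (6): add. Components now {Q,R,T,U,W,X}
The 4th edge added is W-X.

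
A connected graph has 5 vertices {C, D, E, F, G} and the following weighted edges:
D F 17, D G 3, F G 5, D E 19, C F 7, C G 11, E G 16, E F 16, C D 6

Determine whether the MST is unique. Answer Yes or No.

No

Sort edges by weight, then run Kruskal:
D G (3): add — endpoints in different components.
F G (5): add — endpoints in different components.
C D (6): add — endpoints in different components.
C F (7): skip — C and F already connected.
C G (11): skip — C and G already connected.
E F (16): add — endpoints in different components.
Non-tree edge E G has weight 16, equal to the heaviest edge on its tree cycle — swapping gives another MST of the same weight. Not unique.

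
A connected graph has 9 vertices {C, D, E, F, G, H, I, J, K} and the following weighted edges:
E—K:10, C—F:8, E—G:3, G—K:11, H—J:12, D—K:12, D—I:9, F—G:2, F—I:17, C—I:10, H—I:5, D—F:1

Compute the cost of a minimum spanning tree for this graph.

50

Kruskal's algorithm — process edges by increasing weight (ties by edge label):
D—F (1): add — endpoints in different components.
F—G (2): add — endpoints in different components.
E—G (3): add — endpoints in different components.
H—I (5): add — endpoints in different components.
C—F (8): add — endpoints in different components.
D—I (9): add — endpoints in different components.
C—I (10): skip — C and I already connected.
E—K (10): add — endpoints in different components.
G—K (11): skip — G and K already connected.
D—K (12): skip — D and K already connected.
H—J (12): add — endpoints in different components.
MST edges: D—F, F—G, E—G, H—I, C—F, D—I, E—K, H—J; total weight 1+2+3+5+8+9+10+12 = 50.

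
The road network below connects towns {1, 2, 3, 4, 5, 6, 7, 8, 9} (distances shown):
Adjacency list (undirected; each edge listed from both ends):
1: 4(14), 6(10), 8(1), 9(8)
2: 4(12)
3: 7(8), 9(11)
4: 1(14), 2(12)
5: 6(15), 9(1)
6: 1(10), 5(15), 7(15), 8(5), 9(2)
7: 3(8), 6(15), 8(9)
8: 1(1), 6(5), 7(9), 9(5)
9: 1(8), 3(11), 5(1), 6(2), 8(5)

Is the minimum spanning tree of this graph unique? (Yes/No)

Sort edges by weight, then run Kruskal:
1-8 (1): add — endpoints in different components.
5-9 (1): add — endpoints in different components.
6-9 (2): add — endpoints in different components.
6-8 (5): add — endpoints in different components.
8-9 (5): skip — 8 and 9 already connected.
1-9 (8): skip — 1 and 9 already connected.
3-7 (8): add — endpoints in different components.
7-8 (9): add — endpoints in different components.
1-6 (10): skip — 1 and 6 already connected.
3-9 (11): skip — 3 and 9 already connected.
2-4 (12): add — endpoints in different components.
1-4 (14): add — endpoints in different components.
Non-tree edge 8-9 has weight 5, equal to the heaviest edge on its tree cycle — swapping gives another MST of the same weight. Not unique.

No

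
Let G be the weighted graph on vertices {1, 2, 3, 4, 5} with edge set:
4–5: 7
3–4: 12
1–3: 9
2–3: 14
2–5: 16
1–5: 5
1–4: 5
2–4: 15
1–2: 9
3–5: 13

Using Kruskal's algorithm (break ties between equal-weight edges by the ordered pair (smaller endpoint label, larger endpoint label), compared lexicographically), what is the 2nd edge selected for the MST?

Sort edges by weight, then run Kruskal:
1–4 (5): add. Components now {1,4} {2} {3} {5}
1–5 (5): add. Components now {1,4,5} {2} {3}
4–5 (7): skip — 4 and 5 already connected.
1–2 (9): add. Components now {1,2,4,5} {3}
1–3 (9): add. Components now {1,2,3,4,5}
The 2nd edge added is 1–5.

1-5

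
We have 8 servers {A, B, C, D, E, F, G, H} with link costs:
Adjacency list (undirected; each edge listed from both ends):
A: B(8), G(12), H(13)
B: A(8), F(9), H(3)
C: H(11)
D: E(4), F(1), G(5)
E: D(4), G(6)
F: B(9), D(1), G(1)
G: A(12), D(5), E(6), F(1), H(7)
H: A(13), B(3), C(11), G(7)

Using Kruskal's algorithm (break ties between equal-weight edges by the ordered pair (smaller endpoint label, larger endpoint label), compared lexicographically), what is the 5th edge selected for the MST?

G-H

Sort edges by weight, then run Kruskal:
D–F (1): add — endpoints in different components.
F–G (1): add — endpoints in different components.
B–H (3): add — endpoints in different components.
D–E (4): add — endpoints in different components.
D–G (5): skip — D and G already connected.
E–G (6): skip — E and G already connected.
G–H (7): add — endpoints in different components.
A–B (8): add — endpoints in different components.
B–F (9): skip — B and F already connected.
C–H (11): add — endpoints in different components.
The 5th edge added is G–H.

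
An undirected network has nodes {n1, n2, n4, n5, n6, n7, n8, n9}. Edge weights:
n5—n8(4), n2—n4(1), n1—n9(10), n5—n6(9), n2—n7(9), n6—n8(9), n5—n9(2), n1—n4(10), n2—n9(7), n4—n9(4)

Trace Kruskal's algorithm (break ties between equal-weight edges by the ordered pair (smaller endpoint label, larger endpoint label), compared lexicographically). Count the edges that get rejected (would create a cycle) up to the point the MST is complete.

Kruskal: consider edges lightest-first.
n2—n4 (1): add — endpoints in different components.
n5—n9 (2): add — endpoints in different components.
n4—n9 (4): add — endpoints in different components.
n5—n8 (4): add — endpoints in different components.
n2—n9 (7): skip — n9 and n2 already connected.
n2—n7 (9): add — endpoints in different components.
n5—n6 (9): add — endpoints in different components.
n6—n8 (9): skip — n8 and n6 already connected.
n1—n4 (10): add — endpoints in different components.
Edges rejected before the tree was complete: 2.

2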